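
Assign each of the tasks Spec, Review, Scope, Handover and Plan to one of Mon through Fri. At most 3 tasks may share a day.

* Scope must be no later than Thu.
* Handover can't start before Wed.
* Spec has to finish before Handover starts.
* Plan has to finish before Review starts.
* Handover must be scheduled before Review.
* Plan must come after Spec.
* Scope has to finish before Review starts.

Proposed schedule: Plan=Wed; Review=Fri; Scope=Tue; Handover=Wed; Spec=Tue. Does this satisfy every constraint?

Yes

Handover can't start before Wed — holds.
Plan has to finish before Review starts — holds.
Spec has to finish before Handover starts — holds.
Handover must be scheduled before Review — holds.
Scope has to finish before Review starts — holds.
Scope must be no later than Thu — holds.
At most 3 tasks may share a day — holds.
Plan must come after Spec — holds.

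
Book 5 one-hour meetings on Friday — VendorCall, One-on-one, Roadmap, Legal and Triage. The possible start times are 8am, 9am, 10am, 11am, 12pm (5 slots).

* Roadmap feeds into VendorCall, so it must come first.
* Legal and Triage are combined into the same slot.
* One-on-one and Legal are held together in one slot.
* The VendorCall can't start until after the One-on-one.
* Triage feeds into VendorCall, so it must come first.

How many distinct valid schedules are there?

Splitting on VendorCall: it can be 9am (1), 10am (4), 11am (9), 12pm (16). Listing each branch's schedules as (One-on-one, Roadmap, Legal, Triage):
VendorCall=9am: (8am,8am,8am,8am) — 1.
VendorCall=10am: (8am,8am,8am,8am) (8am,9am,8am,8am) (9am,8am,9am,9am) (9am,9am,9am,9am) — 4.
VendorCall=11am: (8am,8am,8am,8am) (8am,9am,8am,8am) (8am,10am,8am,8am) (9am,8am,9am,9am) (9am,9am,9am,9am) (9am,10am,9am,9am) (10am,8am,10am,10am) (10am,9am,10am,10am) (10am,10am,10am,10am) — 9.
VendorCall=12pm: (8am,8am,8am,8am) (8am,9am,8am,8am) (8am,10am,8am,8am) (8am,11am,8am,8am) (9am,8am,9am,9am) (9am,9am,9am,9am) (9am,10am,9am,9am) (9am,11am,9am,9am) (10am,8am,10am,10am) (10am,9am,10am,10am) (10am,10am,10am,10am) (10am,11am,10am,10am) (11am,8am,11am,11am) (11am,9am,11am,11am) (11am,10am,11am,11am) (11am,11am,11am,11am) — 16.
Summing: 1 + 4 + 9 + 16 = 30.

30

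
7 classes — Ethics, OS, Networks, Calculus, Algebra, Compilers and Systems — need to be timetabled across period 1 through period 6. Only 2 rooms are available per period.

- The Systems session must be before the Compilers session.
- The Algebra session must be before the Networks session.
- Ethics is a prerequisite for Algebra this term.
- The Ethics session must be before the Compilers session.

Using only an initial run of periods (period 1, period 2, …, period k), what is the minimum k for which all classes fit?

The precedence chain requires at least 3 distinct periods.
With at most 2 per period and 7 classes, at least 4 periods are needed.
4 works (last occupied period: period 4): for example OS=period 3, Algebra=period 2, Calculus=period 4, Systems=period 1, Compilers=period 2, Ethics=period 1, Networks=period 3.

4 periods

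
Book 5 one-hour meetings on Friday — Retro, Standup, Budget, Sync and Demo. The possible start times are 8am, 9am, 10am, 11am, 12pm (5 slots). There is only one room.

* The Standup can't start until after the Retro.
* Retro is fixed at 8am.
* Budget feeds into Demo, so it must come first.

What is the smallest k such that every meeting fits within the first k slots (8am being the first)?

5

The precedence chain requires at least 2 distinct slots.
With at most 1 per slot and 5 meetings, at least 5 slots are needed.
5 works (last occupied slot: 12pm): for example Demo in 11am, Sync in 12pm, Retro in 8am, Budget in 10am, Standup in 9am.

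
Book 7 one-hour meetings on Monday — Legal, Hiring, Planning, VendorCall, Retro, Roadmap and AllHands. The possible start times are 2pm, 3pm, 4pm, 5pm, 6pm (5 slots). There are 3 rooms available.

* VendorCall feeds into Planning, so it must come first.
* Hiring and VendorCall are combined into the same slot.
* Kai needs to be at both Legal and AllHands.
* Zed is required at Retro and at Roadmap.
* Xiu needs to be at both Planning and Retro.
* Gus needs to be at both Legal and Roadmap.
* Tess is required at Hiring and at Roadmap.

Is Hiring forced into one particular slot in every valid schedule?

Hiring can be 2pm (e.g. Hiring=2pm; VendorCall=2pm; AllHands=3pm; Retro=4pm; Legal=2pm; Roadmap=3pm; Planning=3pm) or 3pm (e.g. Planning in 4pm; Hiring in 3pm; Legal in 2pm; AllHands in 3pm; VendorCall in 3pm; Roadmap in 4pm; Retro in 2pm).

No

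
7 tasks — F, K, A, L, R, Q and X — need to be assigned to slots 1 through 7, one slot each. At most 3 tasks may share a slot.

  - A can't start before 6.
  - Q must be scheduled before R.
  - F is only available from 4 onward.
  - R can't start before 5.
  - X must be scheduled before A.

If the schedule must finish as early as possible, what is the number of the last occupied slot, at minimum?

The precedence chain requires at least 2 distinct slots.
With at most 3 per slot and 7 tasks, at least 3 slots are needed.
A can't be placed before 6, so the schedule must run through at least slot 6.
6 works (last occupied slot: 6): for example R in 5, Q in 1, A in 6, L in 2, K in 1, F in 4, X in 1.

6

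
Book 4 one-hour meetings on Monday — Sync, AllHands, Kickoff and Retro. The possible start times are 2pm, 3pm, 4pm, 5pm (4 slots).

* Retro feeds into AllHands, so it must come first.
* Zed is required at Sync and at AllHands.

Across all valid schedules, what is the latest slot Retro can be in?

Downstream work caps Retro at 4pm.
Retro at 4pm is achievable: AllHands -> 5pm, Retro -> 4pm, Sync -> 2pm, Kickoff -> 2pm.

4pm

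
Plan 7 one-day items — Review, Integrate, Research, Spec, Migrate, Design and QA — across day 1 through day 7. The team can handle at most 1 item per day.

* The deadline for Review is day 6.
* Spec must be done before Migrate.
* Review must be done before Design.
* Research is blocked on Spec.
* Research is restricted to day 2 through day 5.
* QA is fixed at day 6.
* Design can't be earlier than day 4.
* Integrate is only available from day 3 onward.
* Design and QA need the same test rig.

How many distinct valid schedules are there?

49

Splitting on Review: it can be day 1 (14), day 2 (14), day 3 (10), day 4 (7), day 5 (4). Listing each branch's schedules as (Integrate, Research, Spec, Migrate, Design, QA) by day number:
Review=day 1: (3,4,2,5,7,6) (3,4,2,7,5,6) (3,5,2,4,7,6) (3,5,2,7,4,6) (4,3,2,5,7,6) (4,3,2,7,5,6) (4,5,2,3,7,6) (5,3,2,4,7,6) (5,3,2,7,4,6) (5,4,2,3,7,6) (7,3,2,4,5,6) (7,3,2,5,4,6) (7,4,2,3,5,6) (7,5,2,3,4,6) — 14.
Review=day 2: (3,4,1,5,7,6) (3,4,1,7,5,6) (3,5,1,4,7,6) (3,5,1,7,4,6) (4,3,1,5,7,6) (4,3,1,7,5,6) (4,5,1,3,7,6) (5,3,1,4,7,6) (5,3,1,7,4,6) (5,4,1,3,7,6) (7,3,1,4,5,6) (7,3,1,5,4,6) (7,4,1,3,5,6) (7,5,1,3,4,6) — 14.
Review=day 3: (4,2,1,5,7,6) (4,2,1,7,5,6) (4,5,1,2,7,6) (5,2,1,4,7,6) (5,2,1,7,4,6) (5,4,1,2,7,6) (7,2,1,4,5,6) (7,2,1,5,4,6) (7,4,1,2,5,6) (7,5,1,2,4,6) — 10.
Review=day 4: (3,2,1,5,7,6) (3,2,1,7,5,6) (3,5,1,2,7,6) (5,2,1,3,7,6) (5,3,1,2,7,6) (7,2,1,3,5,6) (7,3,1,2,5,6) — 7.
Review=day 5: (3,2,1,4,7,6) (3,4,1,2,7,6) (4,2,1,3,7,6) (4,3,1,2,7,6) — 4.
Summing: 14 + 14 + 10 + 7 + 4 = 49.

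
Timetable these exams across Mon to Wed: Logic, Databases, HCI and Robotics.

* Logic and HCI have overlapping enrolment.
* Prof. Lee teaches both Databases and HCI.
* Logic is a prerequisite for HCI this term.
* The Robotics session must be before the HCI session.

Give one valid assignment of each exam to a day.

Logic -> Mon, Robotics -> Mon, Databases -> Mon, HCI -> Tue

Checking: Logic(Mon) before HCI(Tue); Robotics(Mon) before HCI(Tue); Databases(Mon) != HCI(Tue); Logic(Mon) != HCI(Tue).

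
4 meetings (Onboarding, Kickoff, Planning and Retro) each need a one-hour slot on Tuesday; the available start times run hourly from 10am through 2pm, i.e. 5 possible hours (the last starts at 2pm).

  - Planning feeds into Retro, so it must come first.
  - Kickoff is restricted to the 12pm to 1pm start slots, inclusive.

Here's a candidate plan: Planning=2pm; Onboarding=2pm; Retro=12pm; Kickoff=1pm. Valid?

Kickoff is restricted to the 12pm to 1pm start slots, inclusive — holds.
Planning feeds into Retro, so it must come first — violated.

No — it violates: Planning feeds into Retro, so it must come first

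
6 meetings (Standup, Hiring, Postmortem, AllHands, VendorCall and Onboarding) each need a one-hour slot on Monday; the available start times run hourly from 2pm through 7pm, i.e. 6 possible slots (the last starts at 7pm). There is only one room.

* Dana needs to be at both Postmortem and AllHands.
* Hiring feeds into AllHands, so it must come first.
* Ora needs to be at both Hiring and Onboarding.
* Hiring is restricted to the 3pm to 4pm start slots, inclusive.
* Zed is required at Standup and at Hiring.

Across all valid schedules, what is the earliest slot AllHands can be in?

Precedence pushes AllHands to at least 4pm.
AllHands at 4pm is achievable: Postmortem -> 5pm; Hiring -> 3pm; VendorCall -> 6pm; Standup -> 2pm; Onboarding -> 7pm; AllHands -> 4pm.

4pm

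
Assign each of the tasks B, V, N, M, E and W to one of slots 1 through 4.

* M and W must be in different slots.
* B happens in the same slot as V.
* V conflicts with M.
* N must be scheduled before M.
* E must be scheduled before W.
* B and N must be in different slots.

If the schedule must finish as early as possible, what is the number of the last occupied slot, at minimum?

The precedence chain requires at least 2 distinct slots.
Could 2 slots be enough, i.e. nothing placed later than 2? No: M must come after N (at 1 or later) → {2}; W must come after E (at 1 or later) → {2}; W can't share with M (2) → nothing is left.
So 2 slots is not enough.
3 works (last occupied slot: 3): for example V in 3; M in 2; N in 1; B in 3; W in 3; E in 1.

3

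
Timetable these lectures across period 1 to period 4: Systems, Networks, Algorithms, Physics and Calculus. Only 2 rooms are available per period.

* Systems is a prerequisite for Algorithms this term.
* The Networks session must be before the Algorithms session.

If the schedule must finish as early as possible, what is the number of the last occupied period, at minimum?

The precedence chain requires at least 2 distinct periods.
With at most 2 per period and 5 lectures, at least 3 periods are needed.
3 works (last occupied period: period 3): for example Networks in period 1; Systems in period 1; Calculus in period 3; Algorithms in period 2; Physics in period 2.

period 3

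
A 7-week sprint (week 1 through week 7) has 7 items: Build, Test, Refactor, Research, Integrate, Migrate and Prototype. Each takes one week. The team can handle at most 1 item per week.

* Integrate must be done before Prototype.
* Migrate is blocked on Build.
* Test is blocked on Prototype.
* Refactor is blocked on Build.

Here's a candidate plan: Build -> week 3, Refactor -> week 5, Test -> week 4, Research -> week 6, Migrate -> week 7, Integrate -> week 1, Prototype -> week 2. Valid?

Test is blocked on Prototype — holds.
Migrate is blocked on Build — holds.
Integrate must be done before Prototype — holds.
Refactor is blocked on Build — holds.
The team can handle at most 1 item per week — holds.

Yes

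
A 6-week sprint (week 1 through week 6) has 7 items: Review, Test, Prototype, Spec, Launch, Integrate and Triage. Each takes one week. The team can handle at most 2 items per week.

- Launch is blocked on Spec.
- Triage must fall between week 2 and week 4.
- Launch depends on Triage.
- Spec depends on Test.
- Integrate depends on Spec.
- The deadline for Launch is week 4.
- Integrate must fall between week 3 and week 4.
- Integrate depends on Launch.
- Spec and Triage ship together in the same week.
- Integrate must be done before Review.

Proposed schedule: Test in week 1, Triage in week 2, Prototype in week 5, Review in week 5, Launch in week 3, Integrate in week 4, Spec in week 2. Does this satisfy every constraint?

Yes, all constraints hold

Integrate must fall between week 3 and week 4 — holds.
Integrate must be done before Review — holds.
Launch is blocked on Spec — holds.
Spec and Triage ship together in the same week — holds.
Triage must fall between week 2 and week 4 — holds.
Integrate depends on Spec — holds.
The deadline for Launch is week 4 — holds.
The team can handle at most 2 items per week — holds.
Launch depends on Triage — holds.
Spec depends on Test — holds.
Integrate depends on Launch — holds.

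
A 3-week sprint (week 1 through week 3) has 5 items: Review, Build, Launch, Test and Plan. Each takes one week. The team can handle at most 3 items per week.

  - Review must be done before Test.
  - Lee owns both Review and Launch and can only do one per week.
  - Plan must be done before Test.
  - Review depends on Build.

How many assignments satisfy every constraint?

4

Enumerating: Review in week 2, Build in week 1, Launch in week 1, Plan in week 1, Test in week 3 | Review in week 2; Plan in week 1; Launch in week 3; Build in week 1; Test in week 3 | Test in week 3; Launch in week 1; Review in week 2; Plan in week 2; Build in week 1 | Launch -> week 3, Review -> week 2, Plan -> week 2, Build -> week 1, Test -> week 3.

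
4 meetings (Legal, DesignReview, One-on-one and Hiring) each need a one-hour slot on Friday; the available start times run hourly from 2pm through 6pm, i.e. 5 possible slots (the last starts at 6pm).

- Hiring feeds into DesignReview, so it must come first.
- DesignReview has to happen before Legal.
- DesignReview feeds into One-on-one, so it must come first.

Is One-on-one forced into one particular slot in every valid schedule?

No

One-on-one can be 4pm (e.g. DesignReview=3pm; Hiring=2pm; Legal=4pm; One-on-one=4pm) or 5pm (e.g. One-on-one=5pm; DesignReview=3pm; Legal=4pm; Hiring=2pm).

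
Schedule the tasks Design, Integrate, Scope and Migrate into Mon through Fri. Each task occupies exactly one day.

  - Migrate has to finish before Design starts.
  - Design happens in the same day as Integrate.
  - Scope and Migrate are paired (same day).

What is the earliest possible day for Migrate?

Mon

Downstream work caps Migrate at Thu.
Migrate at Mon is achievable: Migrate=Mon; Scope=Mon; Design=Tue; Integrate=Tue.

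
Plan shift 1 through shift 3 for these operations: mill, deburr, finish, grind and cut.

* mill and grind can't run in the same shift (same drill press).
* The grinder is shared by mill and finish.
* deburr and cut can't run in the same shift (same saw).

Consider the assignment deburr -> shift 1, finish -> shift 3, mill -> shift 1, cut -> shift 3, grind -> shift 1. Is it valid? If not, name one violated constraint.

mill and grind can't run in the same shift (same drill press) — violated.
The grinder is shared by mill and finish — holds.
deburr and cut can't run in the same shift (same saw) — holds.

No. mill and grind can't run in the same shift (same drill press) is not satisfied.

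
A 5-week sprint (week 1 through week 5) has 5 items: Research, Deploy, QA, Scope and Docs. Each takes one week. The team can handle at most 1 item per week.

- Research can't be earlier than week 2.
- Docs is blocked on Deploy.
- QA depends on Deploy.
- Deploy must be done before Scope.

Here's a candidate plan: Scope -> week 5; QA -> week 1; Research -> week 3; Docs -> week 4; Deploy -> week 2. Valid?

Invalid. QA depends on Deploy.

Research can't be earlier than week 2 — holds.
The team can handle at most 1 item per week — holds.
Docs is blocked on Deploy — holds.
Deploy must be done before Scope — holds.
QA depends on Deploy — violated.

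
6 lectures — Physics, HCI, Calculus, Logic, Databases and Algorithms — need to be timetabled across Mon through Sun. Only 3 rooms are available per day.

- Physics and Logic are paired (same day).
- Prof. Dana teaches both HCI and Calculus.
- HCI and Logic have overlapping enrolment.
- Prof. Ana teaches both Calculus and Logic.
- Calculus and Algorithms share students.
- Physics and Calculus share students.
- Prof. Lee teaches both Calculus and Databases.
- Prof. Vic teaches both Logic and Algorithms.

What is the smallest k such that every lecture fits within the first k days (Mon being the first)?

With at most 3 per day and 6 lectures, at least 2 days are needed.
Could 2 days be enough, i.e. nothing placed later than Tue? No: Physics, HCI and Calculus must all be in different days (Physics/HCI can't share; Physics/Calculus can't share; HCI/Calculus can't share), but only 2 days are available: 3 lectures can't fit in 2 distinct days.
So 2 days is not enough.
3 works (last occupied day: Wed): for example Calculus in Wed; Algorithms in Tue; Logic in Mon; Databases in Mon; HCI in Tue; Physics in Mon.

3 days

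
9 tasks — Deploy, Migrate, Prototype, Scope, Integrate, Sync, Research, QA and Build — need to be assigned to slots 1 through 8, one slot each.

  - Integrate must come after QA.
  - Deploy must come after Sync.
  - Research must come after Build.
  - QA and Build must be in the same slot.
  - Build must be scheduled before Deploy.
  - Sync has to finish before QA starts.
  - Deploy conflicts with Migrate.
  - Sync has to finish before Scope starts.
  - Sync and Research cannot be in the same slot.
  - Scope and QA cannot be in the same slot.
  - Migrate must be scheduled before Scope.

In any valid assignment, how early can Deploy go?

Precedence pushes Deploy to at least 3.
Deploy at 3 is achievable: Sync -> 1, QA -> 2, Scope -> 3, Prototype -> 1, Migrate -> 1, Deploy -> 3, Build -> 2, Integrate -> 3, Research -> 3.

3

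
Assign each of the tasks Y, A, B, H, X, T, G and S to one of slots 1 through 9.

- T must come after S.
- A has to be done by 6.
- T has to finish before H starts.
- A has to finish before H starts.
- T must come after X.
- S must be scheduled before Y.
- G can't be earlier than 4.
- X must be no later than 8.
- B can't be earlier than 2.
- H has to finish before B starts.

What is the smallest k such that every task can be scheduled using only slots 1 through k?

The precedence chain requires at least 4 distinct slots.
4 works (last occupied slot: 4): for example X=1, H=3, S=1, T=2, G=4, A=1, B=4, Y=2.

4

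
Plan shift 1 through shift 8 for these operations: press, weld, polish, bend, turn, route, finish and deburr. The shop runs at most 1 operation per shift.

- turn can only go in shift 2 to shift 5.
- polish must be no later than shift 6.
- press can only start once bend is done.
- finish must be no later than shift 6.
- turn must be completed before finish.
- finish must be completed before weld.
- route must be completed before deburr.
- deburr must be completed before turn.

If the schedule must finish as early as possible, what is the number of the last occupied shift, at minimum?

8

The precedence chain requires at least 5 distinct shifts.
With at most 1 per shift and 8 operations, at least 8 shifts are needed.
8 works (last occupied shift: shift 8): for example press in shift 7; finish in shift 4; polish in shift 5; turn in shift 3; route in shift 1; bend in shift 6; weld in shift 8; deburr in shift 2.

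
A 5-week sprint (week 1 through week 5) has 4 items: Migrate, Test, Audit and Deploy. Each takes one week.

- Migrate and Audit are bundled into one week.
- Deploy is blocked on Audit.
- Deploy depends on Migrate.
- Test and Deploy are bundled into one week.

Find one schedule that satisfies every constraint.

Migrate=week 1, Deploy=week 2, Test=week 2, Audit=week 1

Checking: Audit(week 1) before Deploy(week 2); Migrate(week 1) before Deploy(week 2); Migrate = Audit = week 1; Test = Deploy = week 2.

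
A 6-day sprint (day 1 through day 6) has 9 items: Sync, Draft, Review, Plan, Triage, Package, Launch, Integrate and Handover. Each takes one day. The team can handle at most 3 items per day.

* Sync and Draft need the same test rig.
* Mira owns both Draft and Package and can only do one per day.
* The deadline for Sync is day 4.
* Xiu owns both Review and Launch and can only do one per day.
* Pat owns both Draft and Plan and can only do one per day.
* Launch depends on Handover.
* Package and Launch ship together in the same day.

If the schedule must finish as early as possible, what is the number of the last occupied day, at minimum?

The precedence chain requires at least 2 distinct days.
With at most 3 per day and 9 tasks, at least 3 days are needed.
3 works (last occupied day: day 3): for example Plan in day 2; Package in day 2; Integrate in day 3; Review in day 1; Handover in day 1; Draft in day 3; Sync in day 1; Launch in day 2; Triage in day 3.

3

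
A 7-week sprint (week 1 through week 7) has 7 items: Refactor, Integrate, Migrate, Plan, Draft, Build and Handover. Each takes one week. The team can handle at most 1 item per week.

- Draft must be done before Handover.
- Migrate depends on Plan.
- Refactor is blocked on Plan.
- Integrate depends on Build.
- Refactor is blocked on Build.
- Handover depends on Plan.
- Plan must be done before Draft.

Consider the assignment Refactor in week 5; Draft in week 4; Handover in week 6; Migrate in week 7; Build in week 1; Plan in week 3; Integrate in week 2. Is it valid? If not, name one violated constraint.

Yes

Draft must be done before Handover — holds.
Refactor is blocked on Build — holds.
Migrate depends on Plan — holds.
The team can handle at most 1 item per week — holds.
Handover depends on Plan — holds.
Integrate depends on Build — holds.
Refactor is blocked on Plan — holds.
Plan must be done before Draft — holds.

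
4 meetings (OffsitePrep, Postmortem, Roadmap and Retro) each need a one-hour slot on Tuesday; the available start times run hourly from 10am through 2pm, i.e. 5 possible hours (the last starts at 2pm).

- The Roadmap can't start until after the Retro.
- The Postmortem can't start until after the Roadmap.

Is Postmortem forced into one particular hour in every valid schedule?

No

Postmortem can be 12pm (e.g. OffsitePrep=10am, Retro=10am, Roadmap=11am, Postmortem=12pm) or 1pm (e.g. Retro in 10am, Postmortem in 1pm, Roadmap in 11am, OffsitePrep in 10am).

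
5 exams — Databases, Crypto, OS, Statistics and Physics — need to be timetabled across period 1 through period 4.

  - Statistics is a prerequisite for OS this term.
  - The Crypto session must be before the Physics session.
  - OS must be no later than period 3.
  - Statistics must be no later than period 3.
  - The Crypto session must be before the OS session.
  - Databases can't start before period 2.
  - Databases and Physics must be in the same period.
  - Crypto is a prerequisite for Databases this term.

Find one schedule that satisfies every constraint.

Databases=period 2, OS=period 2, Physics=period 2, Statistics=period 1, Crypto=period 1

Checking: Crypto(period 1) before OS(period 2); Statistics(period 1) before OS(period 2); Crypto(period 1) before Databases(period 2); Crypto(period 1) before Physics(period 2); Databases = Physics = period 2; OS=period 2 in [period 1,period 3]; Databases=period 2 in [period 2,period 4]; Statistics=period 1 in [period 1,period 3].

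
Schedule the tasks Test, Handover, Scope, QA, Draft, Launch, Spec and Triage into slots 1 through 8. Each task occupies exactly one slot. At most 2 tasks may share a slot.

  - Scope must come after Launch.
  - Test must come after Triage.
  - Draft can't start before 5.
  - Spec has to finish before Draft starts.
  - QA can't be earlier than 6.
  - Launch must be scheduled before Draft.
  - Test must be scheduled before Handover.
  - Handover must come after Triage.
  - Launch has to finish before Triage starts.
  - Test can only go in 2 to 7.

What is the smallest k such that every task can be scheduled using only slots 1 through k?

6

The precedence chain requires at least 4 distinct slots.
With at most 2 per slot and 8 tasks, at least 4 slots are needed.
QA can't be placed before 6, so the schedule must run through at least slot 6.
6 works (last occupied slot: 6): for example Launch -> 1, Handover -> 4, Triage -> 2, Test -> 3, Spec -> 1, Scope -> 2, Draft -> 5, QA -> 6.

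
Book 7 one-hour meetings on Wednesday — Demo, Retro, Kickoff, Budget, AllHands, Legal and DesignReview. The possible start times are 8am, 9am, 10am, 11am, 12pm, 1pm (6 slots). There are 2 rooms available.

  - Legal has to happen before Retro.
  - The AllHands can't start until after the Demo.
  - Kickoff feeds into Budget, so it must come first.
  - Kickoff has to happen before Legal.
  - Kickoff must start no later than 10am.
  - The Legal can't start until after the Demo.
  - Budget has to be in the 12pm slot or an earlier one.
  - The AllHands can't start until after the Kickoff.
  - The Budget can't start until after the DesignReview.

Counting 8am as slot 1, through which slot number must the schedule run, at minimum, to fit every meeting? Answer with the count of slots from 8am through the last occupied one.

4

The precedence chain requires at least 3 distinct slots.
With at most 2 per slot and 7 meetings, at least 4 slots are needed.
4 works (last occupied slot: 11am): for example Kickoff -> 8am; DesignReview -> 9am; Budget -> 10am; Demo -> 8am; Legal -> 9am; Retro -> 11am; AllHands -> 10am.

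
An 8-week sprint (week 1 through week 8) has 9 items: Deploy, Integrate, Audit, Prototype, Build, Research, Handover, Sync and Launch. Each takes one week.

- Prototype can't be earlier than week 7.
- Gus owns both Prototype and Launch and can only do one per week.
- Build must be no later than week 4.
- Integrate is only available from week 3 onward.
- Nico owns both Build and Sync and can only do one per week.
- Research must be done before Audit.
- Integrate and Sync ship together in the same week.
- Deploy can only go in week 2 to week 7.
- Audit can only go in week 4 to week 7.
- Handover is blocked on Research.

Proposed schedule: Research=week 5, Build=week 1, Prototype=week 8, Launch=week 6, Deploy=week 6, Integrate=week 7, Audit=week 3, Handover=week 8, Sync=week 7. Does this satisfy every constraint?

Invalid. Research must be done before Audit.

Build must be no later than week 4 — holds.
Prototype can't be earlier than week 7 — holds.
Integrate and Sync ship together in the same week — holds.
Research must be done before Audit — violated.
Handover is blocked on Research — holds.
Nico owns both Build and Sync and can only do one per week — holds.
Audit can only go in week 4 to week 7 — violated.
Integrate is only available from week 3 onward — holds.
Gus owns both Prototype and Launch and can only do one per week — holds.
Deploy can only go in week 2 to week 7 — holds.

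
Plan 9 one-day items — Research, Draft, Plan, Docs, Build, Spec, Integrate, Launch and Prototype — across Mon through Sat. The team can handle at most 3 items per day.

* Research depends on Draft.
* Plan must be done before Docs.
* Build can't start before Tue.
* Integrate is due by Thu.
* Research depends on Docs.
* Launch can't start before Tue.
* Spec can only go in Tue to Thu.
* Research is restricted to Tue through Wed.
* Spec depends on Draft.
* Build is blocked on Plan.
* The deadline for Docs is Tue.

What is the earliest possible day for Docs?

Tue

Precedence pushes Docs to at least Tue; Docs's own window allows nothing later than Tue.
Docs at Tue is achievable: Prototype=Wed; Plan=Mon; Draft=Mon; Spec=Tue; Research=Wed; Docs=Tue; Integrate=Mon; Launch=Wed; Build=Tue.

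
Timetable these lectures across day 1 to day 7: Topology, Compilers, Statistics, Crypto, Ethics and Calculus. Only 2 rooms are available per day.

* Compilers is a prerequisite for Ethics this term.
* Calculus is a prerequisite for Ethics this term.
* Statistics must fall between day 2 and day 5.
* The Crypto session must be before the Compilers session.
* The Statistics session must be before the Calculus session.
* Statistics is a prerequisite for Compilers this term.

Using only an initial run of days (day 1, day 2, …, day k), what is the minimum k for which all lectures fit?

4 days

The precedence chain requires at least 3 distinct days.
With at most 2 per day and 6 lectures, at least 3 days are needed.
Propagating the time windows through the other constraints, Ethics can't land before day 4, so the schedule must run through at least day 4.
4 works (last occupied day: day 4): for example Statistics=day 2; Crypto=day 1; Calculus=day 3; Topology=day 1; Ethics=day 4; Compilers=day 3.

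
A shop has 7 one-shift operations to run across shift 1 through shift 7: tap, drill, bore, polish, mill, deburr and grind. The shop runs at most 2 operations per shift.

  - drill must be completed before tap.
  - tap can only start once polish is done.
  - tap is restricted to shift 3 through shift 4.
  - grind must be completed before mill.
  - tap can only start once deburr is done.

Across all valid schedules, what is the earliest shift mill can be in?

Precedence pushes mill to at least shift 2.
mill at shift 2 is achievable: mill -> shift 2, tap -> shift 4, grind -> shift 1, bore -> shift 3, polish -> shift 2, drill -> shift 1, deburr -> shift 3.

shift 2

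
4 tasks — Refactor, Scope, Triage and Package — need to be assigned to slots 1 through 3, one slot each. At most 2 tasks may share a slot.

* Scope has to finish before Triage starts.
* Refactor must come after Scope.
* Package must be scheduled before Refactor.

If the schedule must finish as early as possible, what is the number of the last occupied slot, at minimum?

slot 2

The precedence chain requires at least 2 distinct slots.
With at most 2 per slot and 4 tasks, at least 2 slots are needed.
2 works (last occupied slot: 2): for example Scope in 1; Package in 1; Triage in 2; Refactor in 2.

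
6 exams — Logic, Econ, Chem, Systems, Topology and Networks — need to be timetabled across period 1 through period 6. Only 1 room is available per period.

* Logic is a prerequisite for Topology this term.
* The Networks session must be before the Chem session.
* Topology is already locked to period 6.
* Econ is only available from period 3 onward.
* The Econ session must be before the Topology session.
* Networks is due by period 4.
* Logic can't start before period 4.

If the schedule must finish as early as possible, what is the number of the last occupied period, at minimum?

6

The precedence chain requires at least 2 distinct periods.
With at most 1 per period and 6 exams, at least 6 periods are needed.
Topology can't be placed before period 6, so the schedule must run through at least period 6.
6 works (last occupied period: period 6): for example Logic -> period 4, Chem -> period 2, Econ -> period 3, Topology -> period 6, Networks -> period 1, Systems -> period 5.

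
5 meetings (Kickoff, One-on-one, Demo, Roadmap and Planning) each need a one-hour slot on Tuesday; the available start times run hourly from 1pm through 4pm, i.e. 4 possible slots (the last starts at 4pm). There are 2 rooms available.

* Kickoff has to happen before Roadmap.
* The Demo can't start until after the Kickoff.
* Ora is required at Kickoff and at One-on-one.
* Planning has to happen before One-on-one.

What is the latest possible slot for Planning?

3pm

Downstream work caps Planning at 3pm.
Planning at 3pm is achievable: Demo=2pm; One-on-one=4pm; Roadmap=2pm; Planning=3pm; Kickoff=1pm.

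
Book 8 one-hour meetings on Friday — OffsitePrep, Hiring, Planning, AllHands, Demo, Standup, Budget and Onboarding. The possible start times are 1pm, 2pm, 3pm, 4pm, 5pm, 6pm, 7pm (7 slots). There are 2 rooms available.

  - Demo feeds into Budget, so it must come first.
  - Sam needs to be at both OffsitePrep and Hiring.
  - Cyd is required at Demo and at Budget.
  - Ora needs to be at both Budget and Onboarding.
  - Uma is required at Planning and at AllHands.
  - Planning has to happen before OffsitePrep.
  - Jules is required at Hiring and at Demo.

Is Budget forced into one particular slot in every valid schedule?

No

Budget can be 2pm (e.g. AllHands in 3pm, Demo in 1pm, Onboarding in 4pm, Budget in 2pm, Standup in 4pm, Hiring in 3pm, OffsitePrep in 2pm, Planning in 1pm) or 3pm (e.g. Standup=4pm, Hiring=3pm, OffsitePrep=2pm, Budget=3pm, Onboarding=4pm, AllHands=2pm, Demo=1pm, Planning=1pm).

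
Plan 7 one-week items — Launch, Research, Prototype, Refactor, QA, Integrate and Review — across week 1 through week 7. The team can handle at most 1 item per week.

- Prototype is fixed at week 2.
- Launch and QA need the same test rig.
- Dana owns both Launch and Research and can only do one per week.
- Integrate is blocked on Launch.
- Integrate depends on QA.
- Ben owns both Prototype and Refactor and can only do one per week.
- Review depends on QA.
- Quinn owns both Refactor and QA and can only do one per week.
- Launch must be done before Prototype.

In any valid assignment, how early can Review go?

Precedence pushes Review to at least week 2.
Review at week 4 is achievable: Launch -> week 1, Research -> week 6, Integrate -> week 5, Refactor -> week 7, Review -> week 4, Prototype -> week 2, QA -> week 3.
Nothing earlier works — the conflict and capacity constraints rule out every week before week 4.

week 4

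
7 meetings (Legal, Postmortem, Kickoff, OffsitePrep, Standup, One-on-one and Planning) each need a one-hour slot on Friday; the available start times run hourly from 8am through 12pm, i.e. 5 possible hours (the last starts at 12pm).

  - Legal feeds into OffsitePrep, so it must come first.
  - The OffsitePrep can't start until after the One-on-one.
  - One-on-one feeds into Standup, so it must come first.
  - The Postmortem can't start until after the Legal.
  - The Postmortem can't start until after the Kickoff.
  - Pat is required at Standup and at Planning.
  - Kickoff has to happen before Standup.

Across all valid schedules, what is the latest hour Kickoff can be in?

11am

Downstream work caps Kickoff at 11am.
Kickoff at 11am is achievable: Legal in 8am; One-on-one in 8am; Kickoff in 11am; Standup in 12pm; OffsitePrep in 9am; Planning in 8am; Postmortem in 12pm.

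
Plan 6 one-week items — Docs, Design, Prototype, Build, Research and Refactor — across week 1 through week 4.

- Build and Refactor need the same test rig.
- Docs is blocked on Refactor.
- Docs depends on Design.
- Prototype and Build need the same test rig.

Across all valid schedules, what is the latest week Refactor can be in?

Downstream work caps Refactor at week 3.
Refactor at week 3 is achievable: Docs -> week 4, Prototype -> week 1, Build -> week 2, Research -> week 1, Design -> week 1, Refactor -> week 3.

week 3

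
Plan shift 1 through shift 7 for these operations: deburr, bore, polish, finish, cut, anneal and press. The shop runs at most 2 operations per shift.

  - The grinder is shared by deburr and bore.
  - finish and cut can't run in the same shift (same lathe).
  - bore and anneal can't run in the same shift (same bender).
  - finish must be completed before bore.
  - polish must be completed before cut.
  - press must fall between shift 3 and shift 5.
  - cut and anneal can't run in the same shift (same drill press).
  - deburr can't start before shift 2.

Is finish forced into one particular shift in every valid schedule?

finish can be shift 1 (e.g. press=shift 3, bore=shift 3, polish=shift 1, deburr=shift 2, anneal=shift 4, finish=shift 1, cut=shift 2) or shift 2 (e.g. deburr -> shift 2, finish -> shift 2, press -> shift 3, polish -> shift 1, cut -> shift 4, anneal -> shift 1, bore -> shift 3).

No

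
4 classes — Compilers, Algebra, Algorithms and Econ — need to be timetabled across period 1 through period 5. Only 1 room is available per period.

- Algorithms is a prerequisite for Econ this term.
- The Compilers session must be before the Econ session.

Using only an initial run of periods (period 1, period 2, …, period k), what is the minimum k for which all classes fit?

The precedence chain requires at least 2 distinct periods.
With at most 1 per period and 4 classes, at least 4 periods are needed.
4 works (last occupied period: period 4): for example Algorithms -> period 2; Algebra -> period 4; Econ -> period 3; Compilers -> period 1.

4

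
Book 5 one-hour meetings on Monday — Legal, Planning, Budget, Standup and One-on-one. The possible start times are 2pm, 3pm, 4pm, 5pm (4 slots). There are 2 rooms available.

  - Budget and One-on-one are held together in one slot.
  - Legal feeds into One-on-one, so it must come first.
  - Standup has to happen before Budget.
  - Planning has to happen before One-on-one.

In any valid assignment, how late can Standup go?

Downstream work caps Standup at 4pm.
Standup at 4pm is achievable: One-on-one=5pm; Standup=4pm; Legal=2pm; Planning=2pm; Budget=5pm.

4pm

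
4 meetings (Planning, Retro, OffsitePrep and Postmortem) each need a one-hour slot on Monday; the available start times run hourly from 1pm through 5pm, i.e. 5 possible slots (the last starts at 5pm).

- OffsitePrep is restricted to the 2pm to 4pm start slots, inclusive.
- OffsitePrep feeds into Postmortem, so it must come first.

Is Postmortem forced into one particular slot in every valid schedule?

Postmortem can be 3pm (e.g. Planning in 1pm, Retro in 1pm, OffsitePrep in 2pm, Postmortem in 3pm) or 4pm (e.g. Postmortem -> 4pm, Planning -> 1pm, OffsitePrep -> 2pm, Retro -> 1pm).

No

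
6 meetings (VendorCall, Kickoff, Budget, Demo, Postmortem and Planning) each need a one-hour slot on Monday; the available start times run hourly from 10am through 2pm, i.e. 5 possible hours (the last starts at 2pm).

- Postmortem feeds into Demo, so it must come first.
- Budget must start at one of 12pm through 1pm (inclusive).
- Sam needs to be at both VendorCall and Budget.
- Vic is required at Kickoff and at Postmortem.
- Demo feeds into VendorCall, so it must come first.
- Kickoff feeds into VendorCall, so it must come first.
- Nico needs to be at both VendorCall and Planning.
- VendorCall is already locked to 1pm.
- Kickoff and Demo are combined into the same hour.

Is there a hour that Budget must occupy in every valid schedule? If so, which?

12pm

Budget's window is 12pm–1pm.
VendorCall is fixed at 1pm, and Budget can't share a hour with VendorCall.
So Budget must be 12pm.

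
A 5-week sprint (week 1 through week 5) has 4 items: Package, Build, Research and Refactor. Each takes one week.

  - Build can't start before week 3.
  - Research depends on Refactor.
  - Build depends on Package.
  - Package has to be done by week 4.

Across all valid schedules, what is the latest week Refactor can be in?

Downstream work caps Refactor at week 4.
Refactor at week 4 is achievable: Build=week 3, Research=week 5, Refactor=week 4, Package=week 1.

week 4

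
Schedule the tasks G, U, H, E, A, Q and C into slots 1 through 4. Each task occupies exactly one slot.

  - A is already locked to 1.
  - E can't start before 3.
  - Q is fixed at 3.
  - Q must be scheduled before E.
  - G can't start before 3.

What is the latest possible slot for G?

4

G is available from 3.
G at 4 is achievable: A -> 1, G -> 4, U -> 1, C -> 1, H -> 1, E -> 4, Q -> 3.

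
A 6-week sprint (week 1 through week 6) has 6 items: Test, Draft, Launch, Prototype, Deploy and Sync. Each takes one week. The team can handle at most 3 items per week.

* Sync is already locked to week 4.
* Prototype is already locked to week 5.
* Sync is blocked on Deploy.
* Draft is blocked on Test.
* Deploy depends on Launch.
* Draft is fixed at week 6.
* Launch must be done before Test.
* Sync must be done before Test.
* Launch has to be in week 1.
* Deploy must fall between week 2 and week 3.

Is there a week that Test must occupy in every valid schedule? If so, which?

Sync is fixed at week 4 and must come before Test, so Test is at least week 5.
Draft is fixed at week 6 and must come after Test, so Test is at most week 5.
So Test must be week 5.

week 5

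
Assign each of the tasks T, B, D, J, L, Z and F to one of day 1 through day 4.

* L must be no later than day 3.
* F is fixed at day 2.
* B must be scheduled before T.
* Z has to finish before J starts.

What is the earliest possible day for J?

Precedence pushes J to at least day 2.
J at day 2 is achievable: B -> day 1; D -> day 1; J -> day 2; F -> day 2; L -> day 1; Z -> day 1; T -> day 2.

day 2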